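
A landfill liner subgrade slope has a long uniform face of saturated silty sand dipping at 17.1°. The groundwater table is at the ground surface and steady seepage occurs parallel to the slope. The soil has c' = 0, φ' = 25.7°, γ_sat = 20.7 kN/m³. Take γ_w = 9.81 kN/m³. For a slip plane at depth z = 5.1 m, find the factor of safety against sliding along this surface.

With seepage parallel to the slope and the water table at the surface, the effective normal stress on the slip plane uses the buoyant unit weight γ' = γ_sat − γ_w while the driving shear stress uses γ_sat:
FS = [c' + γ' z cos²β tanφ'] / [γ_sat z sinβ cosβ]
(For c' = 0 this reduces to FS = (γ'/γ_sat)·tanφ'/tanβ.)
γ' = 20.7 − 9.81 = 10.89 kN/m³
Numerator = 0.0 + 10.89·5.1·cos²17.1°·tan25.7° = 0.0 + 10.89·5.1·0.9135·0.4813 = 24.418 kPa
Denominator = 20.7·5.1·sin17.1°·cos17.1° = 20.7·5.1·0.2940·0.9558 = 29.670 kPa
FS = 24.418 / 29.670 = 0.823

FS = 0.82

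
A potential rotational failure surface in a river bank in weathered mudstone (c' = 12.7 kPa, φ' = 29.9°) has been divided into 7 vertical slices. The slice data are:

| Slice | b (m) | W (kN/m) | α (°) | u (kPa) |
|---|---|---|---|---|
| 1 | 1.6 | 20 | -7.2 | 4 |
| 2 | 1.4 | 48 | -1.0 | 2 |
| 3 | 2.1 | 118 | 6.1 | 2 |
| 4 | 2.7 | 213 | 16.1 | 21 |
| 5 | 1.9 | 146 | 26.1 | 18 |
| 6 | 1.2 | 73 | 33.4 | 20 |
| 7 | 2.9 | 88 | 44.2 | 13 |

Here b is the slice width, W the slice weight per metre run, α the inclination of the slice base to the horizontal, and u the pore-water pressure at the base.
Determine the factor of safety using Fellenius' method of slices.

Ordinary method of slices: FS = Σ[c'·Δl_i + (W_i cosα_i − u_i·Δl_i)·tanφ'] / Σ W_i sinα_i, with Δl_i = b_i / cosα_i.
Slice 1: Δl = 1.6/cos(-7.2°) = 1.613 m; N'_1 = 20·cos(-7.2°) − 4·1.613 = 13.4; c'Δl = 20.48; W sinα = -2.5
Slice 2: Δl = 1.4/cos(-1.0°) = 1.400 m; N'_2 = 48·cos(-1.0°) − 2·1.400 = 45.2; c'Δl = 17.78; W sinα = -0.8
Slice 3: Δl = 2.1/cos6.1° = 2.112 m; N'_3 = 118·cos6.1° − 2·2.112 = 113.1; c'Δl = 26.82; W sinα = 12.5
Slice 4: Δl = 2.7/cos16.1° = 2.810 m; N'_4 = 213·cos16.1° − 21·2.810 = 145.6; c'Δl = 35.69; W sinα = 59.1
Slice 5: Δl = 1.9/cos26.1° = 2.116 m; N'_5 = 146·cos26.1° − 18·2.116 = 93.0; c'Δl = 26.87; W sinα = 64.2
Slice 6: Δl = 1.2/cos33.4° = 1.437 m; N'_6 = 73·cos33.4° − 20·1.437 = 32.2; c'Δl = 18.25; W sinα = 40.2
Slice 7: Δl = 2.9/cos44.2° = 4.045 m; N'_7 = 88·cos44.2° − 13·4.045 = 10.5; c'Δl = 51.37; W sinα = 61.4
Σc'Δl = 197.3 kN/m; ΣN' = 453.0 kN/m; ΣW sinα = 234.0 kN/m
Resisting = 197.3 + 453.0·tan29.9° = 197.3 + 260.5 = 457.8 kN/m
FS = 457.8 / 234.0 = 1.956

FS = 1.96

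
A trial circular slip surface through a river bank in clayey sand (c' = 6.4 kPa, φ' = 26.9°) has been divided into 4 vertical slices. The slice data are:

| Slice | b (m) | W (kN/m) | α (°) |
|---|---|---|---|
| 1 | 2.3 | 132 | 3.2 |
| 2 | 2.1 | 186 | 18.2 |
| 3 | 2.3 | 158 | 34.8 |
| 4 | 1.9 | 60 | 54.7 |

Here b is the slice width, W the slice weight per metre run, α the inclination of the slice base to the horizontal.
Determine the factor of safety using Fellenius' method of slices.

Ordinary method of slices: FS = Σ[c'·Δl_i + (W_i cosα_i)·tanφ'] / Σ W_i sinα_i, with Δl_i = b_i / cosα_i.
Slice 1: Δl = 2.3/cos3.2° = 2.304 m; N'_1 = 132·cos3.2° = 131.8; c'Δl = 14.74; W sinα = 7.4
Slice 2: Δl = 2.1/cos18.2° = 2.211 m; N'_2 = 186·cos18.2° = 176.7; c'Δl = 14.15; W sinα = 58.1
Slice 3: Δl = 2.3/cos34.8° = 2.801 m; N'_3 = 158·cos34.8° = 129.7; c'Δl = 17.93; W sinα = 90.2
Slice 4: Δl = 1.9/cos54.7° = 3.288 m; N'_4 = 60·cos54.7° = 34.7; c'Δl = 21.04; W sinα = 49.0
Σc'Δl = 67.9 kN/m; ΣN' = 472.9 kN/m; ΣW sinα = 204.6 kN/m
Resisting = 67.9 + 472.9·tan26.9° = 67.9 + 239.9 = 307.8 kN/m
FS = 307.8 / 204.6 = 1.504

FS = 1.50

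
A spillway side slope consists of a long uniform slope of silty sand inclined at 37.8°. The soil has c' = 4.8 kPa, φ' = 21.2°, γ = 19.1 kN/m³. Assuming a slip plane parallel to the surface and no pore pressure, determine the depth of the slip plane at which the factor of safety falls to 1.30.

z = 0.65 m

Setting FS = 1.30 in FS = [c' + γz cos²β tanφ'] / [γz sinβ cosβ] and solving for z:
z = c' / [γ cosβ (FS·sinβ − cosβ·tanφ')]
  = 4.8 / [19.1·cos37.8°·(1.30·sin37.8° − cos37.8°·tan21.2°)]
  = 4.8 / [19.1·0.7902·(1.30·0.6129 − 0.7902·0.3879)]
  = 4.8 / 7.3996 = 0.649 m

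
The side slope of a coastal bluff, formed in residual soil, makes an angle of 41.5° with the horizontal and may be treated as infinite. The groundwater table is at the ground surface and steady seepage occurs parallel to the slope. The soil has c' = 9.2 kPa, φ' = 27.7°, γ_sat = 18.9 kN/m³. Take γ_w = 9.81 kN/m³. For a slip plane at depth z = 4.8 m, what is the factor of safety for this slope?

FS = 0.49

With seepage parallel to the slope and the water table at the surface, the effective normal stress on the slip plane uses the buoyant unit weight γ' = γ_sat − γ_w while the driving shear stress uses γ_sat:
FS = [c' + γ' z cos²β tanφ'] / [γ_sat z sinβ cosβ]
γ' = 18.9 − 9.81 = 9.09 kN/m³
Numerator = 9.2 + 9.09·4.8·cos²41.5°·tan27.7° = 9.2 + 9.09·4.8·0.5609·0.5250 = 22.050 kPa
Denominator = 18.9·4.8·sin41.5°·cos41.5° = 18.9·4.8·0.6626·0.7490 = 45.022 kPa
FS = 22.050 / 45.022 = 0.490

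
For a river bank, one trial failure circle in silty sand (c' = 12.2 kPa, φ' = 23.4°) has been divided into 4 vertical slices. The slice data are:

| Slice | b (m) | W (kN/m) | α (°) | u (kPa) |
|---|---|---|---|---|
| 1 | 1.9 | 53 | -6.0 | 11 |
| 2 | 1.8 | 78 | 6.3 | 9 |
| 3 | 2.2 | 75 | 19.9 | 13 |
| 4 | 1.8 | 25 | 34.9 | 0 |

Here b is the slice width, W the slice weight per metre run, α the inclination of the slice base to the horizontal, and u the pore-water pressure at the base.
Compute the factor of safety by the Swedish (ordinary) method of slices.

Ordinary method of slices: FS = Σ[c'·Δl_i + (W_i cosα_i − u_i·Δl_i)·tanφ'] / Σ W_i sinα_i, with Δl_i = b_i / cosα_i.
Slice 1: Δl = 1.9/cos(-6.0°) = 1.910 m; N'_1 = 53·cos(-6.0°) − 11·1.910 = 31.7; c'Δl = 23.31; W sinα = -5.5
Slice 2: Δl = 1.8/cos6.3° = 1.811 m; N'_2 = 78·cos6.3° − 9·1.811 = 61.2; c'Δl = 22.09; W sinα = 8.6
Slice 3: Δl = 2.2/cos19.9° = 2.340 m; N'_3 = 75·cos19.9° − 13·2.340 = 40.1; c'Δl = 28.54; W sinα = 25.5
Slice 4: Δl = 1.8/cos34.9° = 2.195 m; N'_4 = 25·cos34.9° − 0·2.195 = 20.5; c'Δl = 26.78; W sinα = 14.3
Σc'Δl = 100.7 kN/m; ΣN' = 153.5 kN/m; ΣW sinα = 42.9 kN/m
Resisting = 100.7 + 153.5·tan23.4° = 100.7 + 66.4 = 167.2 kN/m
FS = 167.2 / 42.9 = 3.901

FS = 3.90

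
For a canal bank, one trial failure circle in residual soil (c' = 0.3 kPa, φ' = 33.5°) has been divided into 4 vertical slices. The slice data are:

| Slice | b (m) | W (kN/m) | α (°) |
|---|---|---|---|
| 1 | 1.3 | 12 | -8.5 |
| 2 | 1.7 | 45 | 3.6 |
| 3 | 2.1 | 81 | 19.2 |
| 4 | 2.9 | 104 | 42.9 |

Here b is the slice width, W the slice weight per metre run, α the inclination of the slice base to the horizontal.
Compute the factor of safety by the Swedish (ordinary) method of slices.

FS = 1.44

Ordinary method of slices: FS = Σ[c'·Δl_i + (W_i cosα_i)·tanφ'] / Σ W_i sinα_i, with Δl_i = b_i / cosα_i.
Slice 1: Δl = 1.3/cos(-8.5°) = 1.314 m; N'_1 = 12·cos(-8.5°) = 11.9; c'Δl = 0.39; W sinα = -1.8
Slice 2: Δl = 1.7/cos3.6° = 1.703 m; N'_2 = 45·cos3.6° = 44.9; c'Δl = 0.51; W sinα = 2.8
Slice 3: Δl = 2.1/cos19.2° = 2.224 m; N'_3 = 81·cos19.2° = 76.5; c'Δl = 0.67; W sinα = 26.6
Slice 4: Δl = 2.9/cos42.9° = 3.959 m; N'_4 = 104·cos42.9° = 76.2; c'Δl = 1.19; W sinα = 70.8
Σc'Δl = 2.8 kN/m; ΣN' = 209.5 kN/m; ΣW sinα = 98.5 kN/m
Resisting = 2.8 + 209.5·tan33.5° = 2.8 + 138.6 = 141.4 kN/m
FS = 141.4 / 98.5 = 1.436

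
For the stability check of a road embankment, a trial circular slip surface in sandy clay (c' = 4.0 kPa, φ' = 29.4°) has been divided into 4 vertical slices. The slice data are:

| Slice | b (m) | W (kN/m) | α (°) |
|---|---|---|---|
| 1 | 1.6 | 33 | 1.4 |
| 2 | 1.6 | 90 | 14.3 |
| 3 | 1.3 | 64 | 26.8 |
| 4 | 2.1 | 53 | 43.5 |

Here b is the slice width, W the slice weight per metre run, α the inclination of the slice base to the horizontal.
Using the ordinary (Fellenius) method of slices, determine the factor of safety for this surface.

FS = 1.72

Ordinary method of slices: FS = Σ[c'·Δl_i + (W_i cosα_i)·tanφ'] / Σ W_i sinα_i, with Δl_i = b_i / cosα_i.
Slice 1: Δl = 1.6/cos1.4° = 1.600 m; N'_1 = 33·cos1.4° = 33.0; c'Δl = 6.40; W sinα = 0.8
Slice 2: Δl = 1.6/cos14.3° = 1.651 m; N'_2 = 90·cos14.3° = 87.2; c'Δl = 6.60; W sinα = 22.2
Slice 3: Δl = 1.3/cos26.8° = 1.456 m; N'_3 = 64·cos26.8° = 57.1; c'Δl = 5.83; W sinα = 28.9
Slice 4: Δl = 2.1/cos43.5° = 2.895 m; N'_4 = 53·cos43.5° = 38.4; c'Δl = 11.58; W sinα = 36.5
Σc'Δl = 30.4 kN/m; ΣN' = 215.8 kN/m; ΣW sinα = 88.4 kN/m
Resisting = 30.4 + 215.8·tan29.4° = 30.4 + 121.6 = 152.0 kN/m
FS = 152.0 / 88.4 = 1.720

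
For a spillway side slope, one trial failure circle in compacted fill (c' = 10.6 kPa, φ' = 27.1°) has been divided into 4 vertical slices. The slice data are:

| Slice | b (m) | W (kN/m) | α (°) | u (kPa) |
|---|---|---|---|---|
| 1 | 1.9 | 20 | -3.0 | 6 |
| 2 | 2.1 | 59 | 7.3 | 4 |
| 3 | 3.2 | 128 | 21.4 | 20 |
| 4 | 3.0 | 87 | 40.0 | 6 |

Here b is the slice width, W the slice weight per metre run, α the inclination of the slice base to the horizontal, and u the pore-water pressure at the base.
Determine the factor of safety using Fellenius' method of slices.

Ordinary method of slices: FS = Σ[c'·Δl_i + (W_i cosα_i − u_i·Δl_i)·tanφ'] / Σ W_i sinα_i, with Δl_i = b_i / cosα_i.
Slice 1: Δl = 1.9/cos(-3.0°) = 1.903 m; N'_1 = 20·cos(-3.0°) − 6·1.903 = 8.6; c'Δl = 20.17; W sinα = -1.0
Slice 2: Δl = 2.1/cos7.3° = 2.117 m; N'_2 = 59·cos7.3° − 4·2.117 = 50.1; c'Δl = 22.44; W sinα = 7.5
Slice 3: Δl = 3.2/cos21.4° = 3.437 m; N'_3 = 128·cos21.4° − 20·3.437 = 50.4; c'Δl = 36.43; W sinα = 46.7
Slice 4: Δl = 3.0/cos40.0° = 3.916 m; N'_4 = 87·cos40.0° − 6·3.916 = 43.1; c'Δl = 41.51; W sinα = 55.9
Σc'Δl = 120.6 kN/m; ΣN' = 152.2 kN/m; ΣW sinα = 109.1 kN/m
Resisting = 120.6 + 152.2·tan27.1° = 120.6 + 77.9 = 198.4 kN/m
FS = 198.4 / 109.1 = 1.819

FS = 1.82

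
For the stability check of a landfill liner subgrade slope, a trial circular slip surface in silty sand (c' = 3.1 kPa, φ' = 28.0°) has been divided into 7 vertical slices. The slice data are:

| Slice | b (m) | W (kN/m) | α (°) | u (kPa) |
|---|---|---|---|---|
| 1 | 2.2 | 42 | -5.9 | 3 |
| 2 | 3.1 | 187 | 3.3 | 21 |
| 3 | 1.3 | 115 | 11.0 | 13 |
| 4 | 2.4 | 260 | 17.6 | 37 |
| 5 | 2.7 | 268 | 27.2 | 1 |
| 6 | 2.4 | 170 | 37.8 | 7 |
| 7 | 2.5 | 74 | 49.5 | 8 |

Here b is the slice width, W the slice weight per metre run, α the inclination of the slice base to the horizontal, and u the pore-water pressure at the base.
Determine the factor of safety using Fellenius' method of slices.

FS = 1.21

Ordinary method of slices: FS = Σ[c'·Δl_i + (W_i cosα_i − u_i·Δl_i)·tanφ'] / Σ W_i sinα_i, with Δl_i = b_i / cosα_i.
Slice 1: Δl = 2.2/cos(-5.9°) = 2.212 m; N'_1 = 42·cos(-5.9°) − 3·2.212 = 35.1; c'Δl = 6.86; W sinα = -4.3
Slice 2: Δl = 3.1/cos3.3° = 3.105 m; N'_2 = 187·cos3.3° − 21·3.105 = 121.5; c'Δl = 9.63; W sinα = 10.8
Slice 3: Δl = 1.3/cos11.0° = 1.324 m; N'_3 = 115·cos11.0° − 13·1.324 = 95.7; c'Δl = 4.11; W sinα = 21.9
Slice 4: Δl = 2.4/cos17.6° = 2.518 m; N'_4 = 260·cos17.6° − 37·2.518 = 154.7; c'Δl = 7.81; W sinα = 78.6
Slice 5: Δl = 2.7/cos27.2° = 3.036 m; N'_5 = 268·cos27.2° − 1·3.036 = 235.3; c'Δl = 9.41; W sinα = 122.5
Slice 6: Δl = 2.4/cos37.8° = 3.037 m; N'_6 = 170·cos37.8° − 7·3.037 = 113.1; c'Δl = 9.42; W sinα = 104.2
Slice 7: Δl = 2.5/cos49.5° = 3.849 m; N'_7 = 74·cos49.5° − 8·3.849 = 17.3; c'Δl = 11.93; W sinα = 56.3
Σc'Δl = 59.2 kN/m; ΣN' = 772.6 kN/m; ΣW sinα = 390.0 kN/m
Resisting = 59.2 + 772.6·tan28.0° = 59.2 + 410.8 = 470.0 kN/m
FS = 470.0 / 390.0 = 1.205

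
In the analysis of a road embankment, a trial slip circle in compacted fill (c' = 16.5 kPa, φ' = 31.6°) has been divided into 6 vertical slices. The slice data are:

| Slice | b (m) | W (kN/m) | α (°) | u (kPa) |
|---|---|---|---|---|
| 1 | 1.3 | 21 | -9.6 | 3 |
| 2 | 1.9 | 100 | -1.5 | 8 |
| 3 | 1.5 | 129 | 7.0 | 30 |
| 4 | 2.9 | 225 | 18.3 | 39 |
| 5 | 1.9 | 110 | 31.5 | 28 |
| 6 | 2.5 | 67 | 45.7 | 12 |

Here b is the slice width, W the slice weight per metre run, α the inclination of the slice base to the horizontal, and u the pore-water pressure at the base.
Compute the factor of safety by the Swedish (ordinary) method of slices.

Ordinary method of slices: FS = Σ[c'·Δl_i + (W_i cosα_i − u_i·Δl_i)·tanφ'] / Σ W_i sinα_i, with Δl_i = b_i / cosα_i.
Slice 1: Δl = 1.3/cos(-9.6°) = 1.318 m; N'_1 = 21·cos(-9.6°) − 3·1.318 = 16.8; c'Δl = 21.75; W sinα = -3.5
Slice 2: Δl = 1.9/cos(-1.5°) = 1.901 m; N'_2 = 100·cos(-1.5°) − 8·1.901 = 84.8; c'Δl = 31.36; W sinα = -2.6
Slice 3: Δl = 1.5/cos7.0° = 1.511 m; N'_3 = 129·cos7.0° − 30·1.511 = 82.7; c'Δl = 24.94; W sinα = 15.7
Slice 4: Δl = 2.9/cos18.3° = 3.054 m; N'_4 = 225·cos18.3° − 39·3.054 = 94.5; c'Δl = 50.40; W sinα = 70.6
Slice 5: Δl = 1.9/cos31.5° = 2.228 m; N'_5 = 110·cos31.5° − 28·2.228 = 31.4; c'Δl = 36.77; W sinα = 57.5
Slice 6: Δl = 2.5/cos45.7° = 3.580 m; N'_6 = 67·cos45.7° − 12·3.580 = 3.8; c'Δl = 59.06; W sinα = 48.0
Σc'Δl = 224.3 kN/m; ΣN' = 313.9 kN/m; ΣW sinα = 185.7 kN/m
Resisting = 224.3 + 313.9·tan31.6° = 224.3 + 193.1 = 417.4 kN/m
FS = 417.4 / 185.7 = 2.248

FS = 2.25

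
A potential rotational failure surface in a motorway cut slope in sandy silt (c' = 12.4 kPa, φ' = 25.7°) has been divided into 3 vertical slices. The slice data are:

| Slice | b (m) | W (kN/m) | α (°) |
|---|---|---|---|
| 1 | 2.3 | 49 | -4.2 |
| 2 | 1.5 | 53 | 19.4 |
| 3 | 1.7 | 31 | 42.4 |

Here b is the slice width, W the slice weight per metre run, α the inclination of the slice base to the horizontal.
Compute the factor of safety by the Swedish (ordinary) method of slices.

Ordinary method of slices: FS = Σ[c'·Δl_i + (W_i cosα_i)·tanφ'] / Σ W_i sinα_i, with Δl_i = b_i / cosα_i.
Slice 1: Δl = 2.3/cos(-4.2°) = 2.306 m; N'_1 = 49·cos(-4.2°) = 48.9; c'Δl = 28.60; W sinα = -3.6
Slice 2: Δl = 1.5/cos19.4° = 1.590 m; N'_2 = 53·cos19.4° = 50.0; c'Δl = 19.72; W sinα = 17.6
Slice 3: Δl = 1.7/cos42.4° = 2.302 m; N'_3 = 31·cos42.4° = 22.9; c'Δl = 28.55; W sinα = 20.9
Σc'Δl = 76.9 kN/m; ΣN' = 121.8 kN/m; ΣW sinα = 34.9 kN/m
Resisting = 76.9 + 121.8·tan25.7° = 76.9 + 58.6 = 135.5 kN/m
FS = 135.5 / 34.9 = 3.879

FS = 3.88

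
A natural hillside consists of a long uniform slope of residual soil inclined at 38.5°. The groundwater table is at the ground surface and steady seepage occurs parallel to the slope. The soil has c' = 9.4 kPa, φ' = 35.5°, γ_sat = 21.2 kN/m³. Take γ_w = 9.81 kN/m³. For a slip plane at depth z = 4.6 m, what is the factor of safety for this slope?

With seepage parallel to the slope and the water table at the surface, the effective normal stress on the slip plane uses the buoyant unit weight γ' = γ_sat − γ_w while the driving shear stress uses γ_sat:
FS = [c' + γ' z cos²β tanφ'] / [γ_sat z sinβ cosβ]
γ' = 21.2 − 9.81 = 11.39 kN/m³
Numerator = 9.4 + 11.39·4.6·cos²38.5°·tan35.5° = 9.4 + 11.39·4.6·0.6125·0.7133 = 32.290 kPa
Denominator = 21.2·4.6·sin38.5°·cos38.5° = 21.2·4.6·0.6225·0.7826 = 47.510 kPa
FS = 32.290 / 47.510 = 0.680

FS = 0.68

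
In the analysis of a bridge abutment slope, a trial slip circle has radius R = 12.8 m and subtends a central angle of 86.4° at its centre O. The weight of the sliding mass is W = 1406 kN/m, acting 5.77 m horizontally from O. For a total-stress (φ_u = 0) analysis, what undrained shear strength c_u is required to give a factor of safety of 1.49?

FS = c_u·L_a·R / (W·d), so c_u = FS·W·d / (L_a·R).
Arc length L_a = R·θ = 12.8·(86.4°·π/180) = 12.8·1.5080 = 19.30 m
c_u = 1.49·1406·5.77 / (19.30·12.8) = 12087.8 / 247.06 = 48.93 kPa

c_u = 48.9 kPa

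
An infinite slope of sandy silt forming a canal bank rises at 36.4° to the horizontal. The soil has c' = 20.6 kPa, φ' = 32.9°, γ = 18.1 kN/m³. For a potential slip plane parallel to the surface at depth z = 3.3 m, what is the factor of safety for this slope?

FS = 1.60

For an infinite slope with a slip plane parallel to the surface (no pore pressure): FS = [c' + γz cos²β tanφ'] / [γz sinβ cosβ].
γz = 18.1·3.3 = 59.73 kN/m²
Numerator = 20.6 + 59.73·cos²36.4°·tan32.9° = 20.6 + 59.73·0.6479·0.6469 = 45.634 kPa
Denominator = 59.73·sin36.4°·cos36.4° = 59.73·0.5934·0.8049 = 28.529 kPa
FS = 45.634 / 28.529 = 1.600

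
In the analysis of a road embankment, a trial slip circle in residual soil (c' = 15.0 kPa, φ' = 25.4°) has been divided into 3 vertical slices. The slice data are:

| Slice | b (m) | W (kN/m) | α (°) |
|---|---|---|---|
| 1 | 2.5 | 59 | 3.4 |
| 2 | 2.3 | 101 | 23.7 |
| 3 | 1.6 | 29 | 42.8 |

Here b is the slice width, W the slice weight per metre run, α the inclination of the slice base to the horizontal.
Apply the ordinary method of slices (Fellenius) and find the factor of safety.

Ordinary method of slices: FS = Σ[c'·Δl_i + (W_i cosα_i)·tanφ'] / Σ W_i sinα_i, with Δl_i = b_i / cosα_i.
Slice 1: Δl = 2.5/cos3.4° = 2.504 m; N'_1 = 59·cos3.4° = 58.9; c'Δl = 37.57; W sinα = 3.5
Slice 2: Δl = 2.3/cos23.7° = 2.512 m; N'_2 = 101·cos23.7° = 92.5; c'Δl = 37.68; W sinα = 40.6
Slice 3: Δl = 1.6/cos42.8° = 2.181 m; N'_3 = 29·cos42.8° = 21.3; c'Δl = 32.71; W sinα = 19.7
Σc'Δl = 108.0 kN/m; ΣN' = 172.7 kN/m; ΣW sinα = 63.8 kN/m
Resisting = 108.0 + 172.7·tan25.4° = 108.0 + 82.0 = 189.9 kN/m
FS = 189.9 / 63.8 = 2.977

FS = 2.98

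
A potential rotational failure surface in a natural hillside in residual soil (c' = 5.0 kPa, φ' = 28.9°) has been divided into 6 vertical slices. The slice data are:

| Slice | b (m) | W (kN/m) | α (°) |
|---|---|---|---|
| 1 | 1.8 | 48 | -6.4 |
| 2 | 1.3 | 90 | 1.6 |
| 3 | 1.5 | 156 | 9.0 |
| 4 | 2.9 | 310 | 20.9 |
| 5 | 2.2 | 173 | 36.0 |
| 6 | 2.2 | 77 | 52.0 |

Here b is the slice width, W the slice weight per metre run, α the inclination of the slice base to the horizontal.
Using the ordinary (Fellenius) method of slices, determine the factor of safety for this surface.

FS = 1.68

Ordinary method of slices: FS = Σ[c'·Δl_i + (W_i cosα_i)·tanφ'] / Σ W_i sinα_i, with Δl_i = b_i / cosα_i.
Slice 1: Δl = 1.8/cos(-6.4°) = 1.811 m; N'_1 = 48·cos(-6.4°) = 47.7; c'Δl = 9.06; W sinα = -5.4
Slice 2: Δl = 1.3/cos1.6° = 1.301 m; N'_2 = 90·cos1.6° = 90.0; c'Δl = 6.50; W sinα = 2.5
Slice 3: Δl = 1.5/cos9.0° = 1.519 m; N'_3 = 156·cos9.0° = 154.1; c'Δl = 7.59; W sinα = 24.4
Slice 4: Δl = 2.9/cos20.9° = 3.104 m; N'_4 = 310·cos20.9° = 289.6; c'Δl = 15.52; W sinα = 110.6
Slice 5: Δl = 2.2/cos36.0° = 2.719 m; N'_5 = 173·cos36.0° = 140.0; c'Δl = 13.60; W sinα = 101.7
Slice 6: Δl = 2.2/cos52.0° = 3.573 m; N'_6 = 77·cos52.0° = 47.4; c'Δl = 17.87; W sinα = 60.7
Σc'Δl = 70.1 kN/m; ΣN' = 768.7 kN/m; ΣW sinα = 294.5 kN/m
Resisting = 70.1 + 768.7·tan28.9° = 70.1 + 424.4 = 494.5 kN/m
FS = 494.5 / 294.5 = 1.679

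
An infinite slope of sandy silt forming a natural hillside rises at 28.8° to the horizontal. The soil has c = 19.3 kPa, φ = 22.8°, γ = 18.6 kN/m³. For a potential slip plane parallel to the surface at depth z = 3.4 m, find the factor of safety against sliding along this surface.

For an infinite slope with a slip plane parallel to the surface (no pore pressure): FS = [c + γz cos²β tanφ] / [γz sinβ cosβ].
γz = 18.6·3.4 = 63.24 kN/m²
Numerator = 19.3 + 63.24·cos²28.8°·tan22.8° = 19.3 + 63.24·0.7679·0.4204 = 39.714 kPa
Denominator = 63.24·sin28.8°·cos28.8° = 63.24·0.4818·0.8763 = 26.698 kPa
FS = 39.714 / 26.698 = 1.488

FS = 1.49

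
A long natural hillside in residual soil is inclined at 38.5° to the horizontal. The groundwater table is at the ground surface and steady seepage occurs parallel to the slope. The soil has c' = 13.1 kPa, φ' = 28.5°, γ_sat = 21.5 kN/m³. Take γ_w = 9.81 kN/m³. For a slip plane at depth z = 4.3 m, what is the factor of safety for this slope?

With seepage parallel to the slope and the water table at the surface, the effective normal stress on the slip plane uses the buoyant unit weight γ' = γ_sat − γ_w while the driving shear stress uses γ_sat:
FS = [c' + γ' z cos²β tanφ'] / [γ_sat z sinβ cosβ]
γ' = 21.5 − 9.81 = 11.69 kN/m³
Numerator = 13.1 + 11.69·4.3·cos²38.5°·tan28.5° = 13.1 + 11.69·4.3·0.6125·0.5430 = 29.816 kPa
Denominator = 21.5·4.3·sin38.5°·cos38.5° = 21.5·4.3·0.6225·0.7826 = 45.040 kPa
FS = 29.816 / 45.040 = 0.662

FS = 0.66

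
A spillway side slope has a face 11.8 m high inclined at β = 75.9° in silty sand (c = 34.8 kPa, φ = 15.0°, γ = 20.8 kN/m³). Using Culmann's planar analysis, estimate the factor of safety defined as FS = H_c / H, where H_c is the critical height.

FS = 1.03

H_c = (4c/γ) · sinβ cosφ / [1 − cos(β − φ)]
    = (4·34.8/20.8) · sin75.9°·cos15.0° / [1 − cos60.9°]
    = 6.692 · 0.9368 / 0.5137 = 12.21 m
FS = H_c / H = 12.21 / 11.8 = 1.034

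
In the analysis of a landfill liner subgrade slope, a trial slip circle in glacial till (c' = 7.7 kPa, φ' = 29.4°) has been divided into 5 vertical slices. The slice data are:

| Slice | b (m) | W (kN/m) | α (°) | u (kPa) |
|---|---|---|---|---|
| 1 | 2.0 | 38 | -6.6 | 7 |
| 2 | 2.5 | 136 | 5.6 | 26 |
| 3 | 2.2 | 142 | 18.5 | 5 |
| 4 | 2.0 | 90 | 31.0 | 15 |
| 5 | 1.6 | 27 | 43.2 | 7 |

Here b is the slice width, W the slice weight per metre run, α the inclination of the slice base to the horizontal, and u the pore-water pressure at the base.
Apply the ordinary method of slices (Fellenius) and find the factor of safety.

Ordinary method of slices: FS = Σ[c'·Δl_i + (W_i cosα_i − u_i·Δl_i)·tanφ'] / Σ W_i sinα_i, with Δl_i = b_i / cosα_i.
Slice 1: Δl = 2.0/cos(-6.6°) = 2.013 m; N'_1 = 38·cos(-6.6°) − 7·2.013 = 23.7; c'Δl = 15.50; W sinα = -4.4
Slice 2: Δl = 2.5/cos5.6° = 2.512 m; N'_2 = 136·cos5.6° − 26·2.512 = 70.0; c'Δl = 19.34; W sinα = 13.3
Slice 3: Δl = 2.2/cos18.5° = 2.320 m; N'_3 = 142·cos18.5° − 5·2.320 = 123.1; c'Δl = 17.86; W sinα = 45.1
Slice 4: Δl = 2.0/cos31.0° = 2.333 m; N'_4 = 90·cos31.0° − 15·2.333 = 42.1; c'Δl = 17.97; W sinα = 46.4
Slice 5: Δl = 1.6/cos43.2° = 2.195 m; N'_5 = 27·cos43.2° − 7·2.195 = 4.3; c'Δl = 16.90; W sinα = 18.5
Σc'Δl = 87.6 kN/m; ΣN' = 263.2 kN/m; ΣW sinα = 118.8 kN/m
Resisting = 87.6 + 263.2·tan29.4° = 87.6 + 148.3 = 235.9 kN/m
FS = 235.9 / 118.8 = 1.986

FS = 1.99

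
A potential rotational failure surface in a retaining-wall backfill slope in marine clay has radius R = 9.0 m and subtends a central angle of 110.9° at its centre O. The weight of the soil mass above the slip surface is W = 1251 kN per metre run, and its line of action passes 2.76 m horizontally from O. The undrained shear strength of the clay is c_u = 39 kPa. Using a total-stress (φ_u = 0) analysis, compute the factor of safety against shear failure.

Taking moments about the centre O, the resisting moment is provided by the undrained shear strength acting along the arc:
Arc length L_a = R·θ = 9.0·(110.9°·π/180) = 9.0·1.9356 = 17.42 m
M_R = c_u·L_a·R = 39·17.42·9.0 = 6114.5 kN·m/m
M_D = W·d = 1251·2.76 = 3452.8 kN·m/m
FS = M_R / M_D = 6114.5 / 3452.8 = 1.771

FS = 1.77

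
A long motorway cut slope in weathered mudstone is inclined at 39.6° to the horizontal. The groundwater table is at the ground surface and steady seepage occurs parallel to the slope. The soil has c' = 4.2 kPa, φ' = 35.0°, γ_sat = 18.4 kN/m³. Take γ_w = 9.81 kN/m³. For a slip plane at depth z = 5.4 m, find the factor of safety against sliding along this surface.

FS = 0.48

With seepage parallel to the slope and the water table at the surface, the effective normal stress on the slip plane uses the buoyant unit weight γ' = γ_sat − γ_w while the driving shear stress uses γ_sat:
FS = [c' + γ' z cos²β tanφ'] / [γ_sat z sinβ cosβ]
γ' = 18.4 − 9.81 = 8.59 kN/m³
Numerator = 4.2 + 8.59·5.4·cos²39.6°·tan35.0° = 4.2 + 8.59·5.4·0.5937·0.7002 = 23.483 kPa
Denominator = 18.4·5.4·sin39.6°·cos39.6° = 18.4·5.4·0.6374·0.7705 = 48.800 kPa
FS = 23.483 / 48.800 = 0.481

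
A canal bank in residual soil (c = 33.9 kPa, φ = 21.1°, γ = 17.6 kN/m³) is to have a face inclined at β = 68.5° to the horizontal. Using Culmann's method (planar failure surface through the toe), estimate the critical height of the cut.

Culmann's analysis gives the critical failure plane at α_cr = (β + φ)/2 = (68.5 + 21.1)/2 = 44.8°, and the critical height
H_c = (4c/γ) · sinβ cosφ / [1 − cos(β − φ)]
    = (4·33.9/17.6) · sin68.5°·cos21.1° / [1 − cos(47.4°)]
    = 7.705 · 0.9304·0.9330 / [1 − 0.6769]
    = 7.705 · 0.8680 / 0.3231
    = 20.70 m

H_c = 20.70 m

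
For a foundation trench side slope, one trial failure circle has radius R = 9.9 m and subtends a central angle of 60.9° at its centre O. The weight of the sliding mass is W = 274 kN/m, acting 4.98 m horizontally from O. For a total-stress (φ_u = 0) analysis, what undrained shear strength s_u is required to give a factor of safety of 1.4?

FS = s_u·L_a·R / (W·d), so s_u = FS·W·d / (L_a·R).
Arc length L_a = R·θ = 9.9·(60.9°·π/180) = 9.9·1.0629 = 10.52 m
s_u = 1.4·274·4.98 / (10.52·9.9) = 1910.3 / 104.18 = 18.34 kPa

s_u = 18.3 kPa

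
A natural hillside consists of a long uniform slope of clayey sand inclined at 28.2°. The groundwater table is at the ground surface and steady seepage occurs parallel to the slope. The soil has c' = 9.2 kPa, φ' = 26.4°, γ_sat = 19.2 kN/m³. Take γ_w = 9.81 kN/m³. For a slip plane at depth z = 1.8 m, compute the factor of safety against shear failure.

FS = 1.09

With seepage parallel to the slope and the water table at the surface, the effective normal stress on the slip plane uses the buoyant unit weight γ' = γ_sat − γ_w while the driving shear stress uses γ_sat:
FS = [c' + γ' z cos²β tanφ'] / [γ_sat z sinβ cosβ]
γ' = 19.2 − 9.81 = 9.39 kN/m³
Numerator = 9.2 + 9.39·1.8·cos²28.2°·tan26.4° = 9.2 + 9.39·1.8·0.7767·0.4964 = 15.717 kPa
Denominator = 19.2·1.8·sin28.2°·cos28.2° = 19.2·1.8·0.4726·0.8813 = 14.393 kPa
FS = 15.717 / 14.393 = 1.092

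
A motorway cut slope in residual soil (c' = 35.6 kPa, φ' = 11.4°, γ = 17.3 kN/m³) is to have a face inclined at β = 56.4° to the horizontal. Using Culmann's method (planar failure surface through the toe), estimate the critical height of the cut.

Culmann's analysis gives the critical failure plane at α_cr = (β + φ')/2 = (56.4 + 11.4)/2 = 33.9°, and the critical height
H_c = (4c'/γ) · sinβ cosφ' / [1 − cos(β − φ')]
    = (4·35.6/17.3) · sin56.4°·cos11.4° / [1 − cos(45.0°)]
    = 8.231 · 0.8329·0.9803 / [1 − 0.7071]
    = 8.231 · 0.8165 / 0.2929
    = 22.95 m

H_c = 22.95 m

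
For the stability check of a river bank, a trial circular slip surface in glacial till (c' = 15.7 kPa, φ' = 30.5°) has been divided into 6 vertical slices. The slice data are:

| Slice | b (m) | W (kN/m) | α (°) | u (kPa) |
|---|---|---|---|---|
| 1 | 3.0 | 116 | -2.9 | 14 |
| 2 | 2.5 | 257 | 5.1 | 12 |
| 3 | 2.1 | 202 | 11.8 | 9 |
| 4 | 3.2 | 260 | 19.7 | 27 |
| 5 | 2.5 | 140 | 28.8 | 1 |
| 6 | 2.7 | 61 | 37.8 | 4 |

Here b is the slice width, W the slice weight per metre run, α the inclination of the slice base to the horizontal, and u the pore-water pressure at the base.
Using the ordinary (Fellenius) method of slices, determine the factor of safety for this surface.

Ordinary method of slices: FS = Σ[c'·Δl_i + (W_i cosα_i − u_i·Δl_i)·tanφ'] / Σ W_i sinα_i, with Δl_i = b_i / cosα_i.
Slice 1: Δl = 3.0/cos(-2.9°) = 3.004 m; N'_1 = 116·cos(-2.9°) − 14·3.004 = 73.8; c'Δl = 47.16; W sinα = -5.9
Slice 2: Δl = 2.5/cos5.1° = 2.510 m; N'_2 = 257·cos5.1° − 12·2.510 = 225.9; c'Δl = 39.41; W sinα = 22.8
Slice 3: Δl = 2.1/cos11.8° = 2.145 m; N'_3 = 202·cos11.8° − 9·2.145 = 178.4; c'Δl = 33.68; W sinα = 41.3
Slice 4: Δl = 3.2/cos19.7° = 3.399 m; N'_4 = 260·cos19.7° − 27·3.399 = 153.0; c'Δl = 53.36; W sinα = 87.6
Slice 5: Δl = 2.5/cos28.8° = 2.853 m; N'_5 = 140·cos28.8° − 1·2.853 = 119.8; c'Δl = 44.79; W sinα = 67.4
Slice 6: Δl = 2.7/cos37.8° = 3.417 m; N'_6 = 61·cos37.8° − 4·3.417 = 34.5; c'Δl = 53.65; W sinα = 37.4
Σc'Δl = 272.0 kN/m; ΣN' = 785.5 kN/m; ΣW sinα = 250.8 kN/m
Resisting = 272.0 + 785.5·tan30.5° = 272.0 + 462.7 = 734.7 kN/m
FS = 734.7 / 250.8 = 2.930

FS = 2.93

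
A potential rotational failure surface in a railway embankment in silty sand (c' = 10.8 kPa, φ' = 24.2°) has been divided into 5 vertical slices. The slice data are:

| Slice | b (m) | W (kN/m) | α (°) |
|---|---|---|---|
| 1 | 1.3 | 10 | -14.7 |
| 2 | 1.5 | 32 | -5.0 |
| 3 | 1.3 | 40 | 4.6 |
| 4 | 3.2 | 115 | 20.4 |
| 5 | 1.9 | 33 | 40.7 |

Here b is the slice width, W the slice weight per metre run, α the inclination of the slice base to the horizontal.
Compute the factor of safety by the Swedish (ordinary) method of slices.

Ordinary method of slices: FS = Σ[c'·Δl_i + (W_i cosα_i)·tanφ'] / Σ W_i sinα_i, with Δl_i = b_i / cosα_i.
Slice 1: Δl = 1.3/cos(-14.7°) = 1.344 m; N'_1 = 10·cos(-14.7°) = 9.7; c'Δl = 14.52; W sinα = -2.5
Slice 2: Δl = 1.5/cos(-5.0°) = 1.506 m; N'_2 = 32·cos(-5.0°) = 31.9; c'Δl = 16.26; W sinα = -2.8
Slice 3: Δl = 1.3/cos4.6° = 1.304 m; N'_3 = 40·cos4.6° = 39.9; c'Δl = 14.09; W sinα = 3.2
Slice 4: Δl = 3.2/cos20.4° = 3.414 m; N'_4 = 115·cos20.4° = 107.8; c'Δl = 36.87; W sinα = 40.1
Slice 5: Δl = 1.9/cos40.7° = 2.506 m; N'_5 = 33·cos40.7° = 25.0; c'Δl = 27.07; W sinα = 21.5
Σc'Δl = 108.8 kN/m; ΣN' = 214.2 kN/m; ΣW sinα = 59.5 kN/m
Resisting = 108.8 + 214.2·tan24.2° = 108.8 + 96.3 = 205.1 kN/m
FS = 205.1 / 59.5 = 3.447

FS = 3.45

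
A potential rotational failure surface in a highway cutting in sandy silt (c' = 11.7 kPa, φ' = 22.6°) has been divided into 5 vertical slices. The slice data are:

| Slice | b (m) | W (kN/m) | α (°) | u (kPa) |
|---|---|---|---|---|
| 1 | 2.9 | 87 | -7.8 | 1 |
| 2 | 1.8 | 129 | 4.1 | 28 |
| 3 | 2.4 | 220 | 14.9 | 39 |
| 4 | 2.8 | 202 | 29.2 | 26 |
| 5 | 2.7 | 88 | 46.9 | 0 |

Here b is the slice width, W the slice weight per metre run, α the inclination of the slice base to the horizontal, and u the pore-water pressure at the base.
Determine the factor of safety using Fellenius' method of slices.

Ordinary method of slices: FS = Σ[c'·Δl_i + (W_i cosα_i − u_i·Δl_i)·tanφ'] / Σ W_i sinα_i, with Δl_i = b_i / cosα_i.
Slice 1: Δl = 2.9/cos(-7.8°) = 2.927 m; N'_1 = 87·cos(-7.8°) − 1·2.927 = 83.3; c'Δl = 34.25; W sinα = -11.8
Slice 2: Δl = 1.8/cos4.1° = 1.805 m; N'_2 = 129·cos4.1° − 28·1.805 = 78.1; c'Δl = 21.11; W sinα = 9.2
Slice 3: Δl = 2.4/cos14.9° = 2.484 m; N'_3 = 220·cos14.9° − 39·2.484 = 115.7; c'Δl = 29.06; W sinα = 56.6
Slice 4: Δl = 2.8/cos29.2° = 3.208 m; N'_4 = 202·cos29.2° − 26·3.208 = 92.9; c'Δl = 37.53; W sinα = 98.5
Slice 5: Δl = 2.7/cos46.9° = 3.952 m; N'_5 = 88·cos46.9° − 0·3.952 = 60.1; c'Δl = 46.23; W sinα = 64.3
Σc'Δl = 168.2 kN/m; ΣN' = 430.2 kN/m; ΣW sinα = 216.8 kN/m
Resisting = 168.2 + 430.2·tan22.6° = 168.2 + 179.1 = 347.3 kN/m
FS = 347.3 / 216.8 = 1.602

FS = 1.60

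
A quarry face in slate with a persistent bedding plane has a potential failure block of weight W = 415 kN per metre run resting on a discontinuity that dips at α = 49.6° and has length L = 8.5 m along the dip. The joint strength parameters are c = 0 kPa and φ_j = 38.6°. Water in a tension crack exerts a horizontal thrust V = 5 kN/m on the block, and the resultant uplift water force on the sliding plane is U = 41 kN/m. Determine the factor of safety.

Resolving the block weight along and normal to the plane and applying the Mohr–Coulomb strength on the joint:
N' = W cosα − U − V sinα = 415·cos49.6° − 41 − 5·sin49.6° = 224.2 kN/m
Driving force T = W sinα + V cosα = 415·sin49.6° + 5·cos49.6° = 319.3 kN/m
Resisting force R = c·L + N'·tanφ_j = 0·8.5 + 224.2·tan38.6° = 0.0 + 178.9 = 178.9 kN/m
FS = R / T = 178.9 / 319.3 = 0.560

FS = 0.56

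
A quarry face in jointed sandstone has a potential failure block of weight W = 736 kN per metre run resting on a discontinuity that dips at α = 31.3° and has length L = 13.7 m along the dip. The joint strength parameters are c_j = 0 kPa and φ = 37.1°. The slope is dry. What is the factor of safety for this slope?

FS = 1.24

Resolving the block weight along and normal to the plane and applying the Mohr–Coulomb strength on the joint:
N' = W cosα = 736·cos31.3° = 628.9 kN/m
Driving force T = W sinα = 736·sin31.3° = 382.4 kN/m
Resisting force R = c_j·L + N'·tanφ = 0·13.7 + 628.9·tan37.1° = 0.0 + 475.6 = 475.6 kN/m
FS = R / T = 475.6 / 382.4 = 1.244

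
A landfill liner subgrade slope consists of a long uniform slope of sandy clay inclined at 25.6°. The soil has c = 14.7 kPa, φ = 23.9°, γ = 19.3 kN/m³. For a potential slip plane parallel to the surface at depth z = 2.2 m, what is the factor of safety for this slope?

FS = 1.81

For an infinite slope with a slip plane parallel to the surface (no pore pressure): FS = [c + γz cos²β tanφ] / [γz sinβ cosβ].
γz = 19.3·2.2 = 42.46 kN/m²
Numerator = 14.7 + 42.46·cos²25.6°·tan23.9° = 14.7 + 42.46·0.8133·0.4431 = 30.003 kPa
Denominator = 42.46·sin25.6°·cos25.6° = 42.46·0.4321·0.9018 = 16.545 kPa
FS = 30.003 / 16.545 = 1.813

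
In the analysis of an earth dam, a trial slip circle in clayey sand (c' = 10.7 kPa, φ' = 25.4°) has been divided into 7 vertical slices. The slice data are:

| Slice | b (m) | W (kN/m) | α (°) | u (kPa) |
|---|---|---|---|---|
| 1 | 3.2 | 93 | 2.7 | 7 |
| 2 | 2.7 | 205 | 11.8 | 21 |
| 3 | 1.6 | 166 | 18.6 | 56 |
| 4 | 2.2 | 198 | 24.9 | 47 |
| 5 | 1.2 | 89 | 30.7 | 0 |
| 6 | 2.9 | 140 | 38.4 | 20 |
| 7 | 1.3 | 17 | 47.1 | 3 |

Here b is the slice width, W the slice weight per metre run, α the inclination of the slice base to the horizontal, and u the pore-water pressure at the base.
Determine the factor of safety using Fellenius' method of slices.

FS = 1.22

Ordinary method of slices: FS = Σ[c'·Δl_i + (W_i cosα_i − u_i·Δl_i)·tanφ'] / Σ W_i sinα_i, with Δl_i = b_i / cosα_i.
Slice 1: Δl = 3.2/cos2.7° = 3.204 m; N'_1 = 93·cos2.7° − 7·3.204 = 70.5; c'Δl = 34.28; W sinα = 4.4
Slice 2: Δl = 2.7/cos11.8° = 2.758 m; N'_2 = 205·cos11.8° − 21·2.758 = 142.7; c'Δl = 29.51; W sinα = 41.9
Slice 3: Δl = 1.6/cos18.6° = 1.688 m; N'_3 = 166·cos18.6° − 56·1.688 = 62.8; c'Δl = 18.06; W sinα = 52.9
Slice 4: Δl = 2.2/cos24.9° = 2.425 m; N'_4 = 198·cos24.9° − 47·2.425 = 65.6; c'Δl = 25.95; W sinα = 83.4
Slice 5: Δl = 1.2/cos30.7° = 1.396 m; N'_5 = 89·cos30.7° − 0·1.396 = 76.5; c'Δl = 14.93; W sinα = 45.4
Slice 6: Δl = 2.9/cos38.4° = 3.700 m; N'_6 = 140·cos38.4° − 20·3.700 = 35.7; c'Δl = 39.59; W sinα = 87.0
Slice 7: Δl = 1.3/cos47.1° = 1.910 m; N'_7 = 17·cos47.1° − 3·1.910 = 5.8; c'Δl = 20.43; W sinα = 12.5
Σc'Δl = 182.8 kN/m; ΣN' = 459.7 kN/m; ΣW sinα = 327.5 kN/m
Resisting = 182.8 + 459.7·tan25.4° = 182.8 + 218.3 = 401.0 kN/m
FS = 401.0 / 327.5 = 1.225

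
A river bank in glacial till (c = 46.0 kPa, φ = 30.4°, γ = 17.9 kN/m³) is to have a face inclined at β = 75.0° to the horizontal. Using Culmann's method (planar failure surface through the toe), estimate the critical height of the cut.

Culmann's analysis gives the critical failure plane at α_cr = (β + φ)/2 = (75.0 + 30.4)/2 = 52.7°, and the critical height
H_c = (4c/γ) · sinβ cosφ / [1 − cos(β − φ)]
    = (4·46.0/17.9) · sin75.0°·cos30.4° / [1 − cos(44.6°)]
    = 10.279 · 0.9659·0.8625 / [1 − 0.7120]
    = 10.279 · 0.8331 / 0.2880
    = 29.74 m

H_c = 29.74 m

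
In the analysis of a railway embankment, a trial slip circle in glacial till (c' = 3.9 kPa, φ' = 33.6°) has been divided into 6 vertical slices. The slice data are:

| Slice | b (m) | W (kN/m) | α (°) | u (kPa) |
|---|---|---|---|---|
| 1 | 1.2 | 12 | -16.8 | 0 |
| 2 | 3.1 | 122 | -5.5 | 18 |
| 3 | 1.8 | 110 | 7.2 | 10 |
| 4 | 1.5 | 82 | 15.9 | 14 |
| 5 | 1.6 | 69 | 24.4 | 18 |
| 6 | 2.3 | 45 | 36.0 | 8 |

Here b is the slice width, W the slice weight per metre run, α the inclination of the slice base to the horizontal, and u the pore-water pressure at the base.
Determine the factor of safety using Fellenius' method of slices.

FS = 2.99

Ordinary method of slices: FS = Σ[c'·Δl_i + (W_i cosα_i − u_i·Δl_i)·tanφ'] / Σ W_i sinα_i, with Δl_i = b_i / cosα_i.
Slice 1: Δl = 1.2/cos(-16.8°) = 1.254 m; N'_1 = 12·cos(-16.8°) − 0·1.254 = 11.5; c'Δl = 4.89; W sinα = -3.5
Slice 2: Δl = 3.1/cos(-5.5°) = 3.114 m; N'_2 = 122·cos(-5.5°) − 18·3.114 = 65.4; c'Δl = 12.15; W sinα = -11.7
Slice 3: Δl = 1.8/cos7.2° = 1.814 m; N'_3 = 110·cos7.2° − 10·1.814 = 91.0; c'Δl = 7.08; W sinα = 13.8
Slice 4: Δl = 1.5/cos15.9° = 1.560 m; N'_4 = 82·cos15.9° − 14·1.560 = 57.0; c'Δl = 6.08; W sinα = 22.5
Slice 5: Δl = 1.6/cos24.4° = 1.757 m; N'_5 = 69·cos24.4° − 18·1.757 = 31.2; c'Δl = 6.85; W sinα = 28.5
Slice 6: Δl = 2.3/cos36.0° = 2.843 m; N'_6 = 45·cos36.0° − 8·2.843 = 13.7; c'Δl = 11.09; W sinα = 26.5
Σc'Δl = 48.1 kN/m; ΣN' = 269.8 kN/m; ΣW sinα = 76.0 kN/m
Resisting = 48.1 + 269.8·tan33.6° = 48.1 + 179.2 = 227.4 kN/m
FS = 227.4 / 76.0 = 2.990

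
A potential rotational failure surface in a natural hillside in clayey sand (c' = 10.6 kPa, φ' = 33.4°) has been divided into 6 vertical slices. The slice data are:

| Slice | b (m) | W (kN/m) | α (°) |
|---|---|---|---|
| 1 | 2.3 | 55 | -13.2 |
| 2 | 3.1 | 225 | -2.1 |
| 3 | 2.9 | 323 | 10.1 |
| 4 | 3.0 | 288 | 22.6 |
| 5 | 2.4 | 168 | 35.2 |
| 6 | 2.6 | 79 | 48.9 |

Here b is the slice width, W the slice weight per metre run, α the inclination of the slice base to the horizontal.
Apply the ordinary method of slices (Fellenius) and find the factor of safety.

FS = 2.94

Ordinary method of slices: FS = Σ[c'·Δl_i + (W_i cosα_i)·tanφ'] / Σ W_i sinα_i, with Δl_i = b_i / cosα_i.
Slice 1: Δl = 2.3/cos(-13.2°) = 2.362 m; N'_1 = 55·cos(-13.2°) = 53.5; c'Δl = 25.04; W sinα = -12.6
Slice 2: Δl = 3.1/cos(-2.1°) = 3.102 m; N'_2 = 225·cos(-2.1°) = 224.8; c'Δl = 32.88; W sinα = -8.2
Slice 3: Δl = 2.9/cos10.1° = 2.946 m; N'_3 = 323·cos10.1° = 318.0; c'Δl = 31.22; W sinα = 56.6
Slice 4: Δl = 3.0/cos22.6° = 3.250 m; N'_4 = 288·cos22.6° = 265.9; c'Δl = 34.45; W sinα = 110.7
Slice 5: Δl = 2.4/cos35.2° = 2.937 m; N'_5 = 168·cos35.2° = 137.3; c'Δl = 31.13; W sinα = 96.8
Slice 6: Δl = 2.6/cos48.9° = 3.955 m; N'_6 = 79·cos48.9° = 51.9; c'Δl = 41.92; W sinα = 59.5
Σc'Δl = 196.6 kN/m; ΣN' = 1051.5 kN/m; ΣW sinα = 302.9 kN/m
Resisting = 196.6 + 1051.5·tan33.4° = 196.6 + 693.3 = 890.0 kN/m
FS = 890.0 / 302.9 = 2.938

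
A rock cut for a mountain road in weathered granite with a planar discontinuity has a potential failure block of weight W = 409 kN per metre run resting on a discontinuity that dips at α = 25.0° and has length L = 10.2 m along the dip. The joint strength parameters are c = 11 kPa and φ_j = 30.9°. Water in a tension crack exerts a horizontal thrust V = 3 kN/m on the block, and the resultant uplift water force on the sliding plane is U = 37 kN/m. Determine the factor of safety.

Resolving the block weight along and normal to the plane and applying the Mohr–Coulomb strength on the joint:
N' = W cosα − U − V sinα = 409·cos25.0° − 37 − 3·sin25.0° = 332.4 kN/m
Driving force T = W sinα + V cosα = 409·sin25.0° + 3·cos25.0° = 175.6 kN/m
Resisting force R = c·L + N'·tanφ_j = 11·10.2 + 332.4·tan30.9° = 112.2 + 198.9 = 311.1 kN/m
FS = R / T = 311.1 / 175.6 = 1.772

FS = 1.77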